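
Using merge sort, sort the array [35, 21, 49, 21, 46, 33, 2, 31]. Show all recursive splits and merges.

Merge sort trace:

Split: [35, 21, 49, 21, 46, 33, 2, 31] -> [35, 21, 49, 21] and [46, 33, 2, 31]
  Split: [35, 21, 49, 21] -> [35, 21] and [49, 21]
    Split: [35, 21] -> [35] and [21]
    Merge: [35] + [21] -> [21, 35]
    Split: [49, 21] -> [49] and [21]
    Merge: [49] + [21] -> [21, 49]
  Merge: [21, 35] + [21, 49] -> [21, 21, 35, 49]
  Split: [46, 33, 2, 31] -> [46, 33] and [2, 31]
    Split: [46, 33] -> [46] and [33]
    Merge: [46] + [33] -> [33, 46]
    Split: [2, 31] -> [2] and [31]
    Merge: [2] + [31] -> [2, 31]
  Merge: [33, 46] + [2, 31] -> [2, 31, 33, 46]
Merge: [21, 21, 35, 49] + [2, 31, 33, 46] -> [2, 21, 21, 31, 33, 35, 46, 49]

Final sorted array: [2, 21, 21, 31, 33, 35, 46, 49]

The merge sort proceeds by recursively splitting the array and merging sorted halves.
After all merges, the sorted array is [2, 21, 21, 31, 33, 35, 46, 49].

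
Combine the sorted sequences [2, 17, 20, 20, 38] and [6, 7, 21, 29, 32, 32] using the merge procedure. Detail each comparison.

Merging process:

Compare 2 vs 6: take 2 from left. Merged: [2]
Compare 17 vs 6: take 6 from right. Merged: [2, 6]
Compare 17 vs 7: take 7 from right. Merged: [2, 6, 7]
Compare 17 vs 21: take 17 from left. Merged: [2, 6, 7, 17]
Compare 20 vs 21: take 20 from left. Merged: [2, 6, 7, 17, 20]
Compare 20 vs 21: take 20 from left. Merged: [2, 6, 7, 17, 20, 20]
Compare 38 vs 21: take 21 from right. Merged: [2, 6, 7, 17, 20, 20, 21]
Compare 38 vs 29: take 29 from right. Merged: [2, 6, 7, 17, 20, 20, 21, 29]
Compare 38 vs 32: take 32 from right. Merged: [2, 6, 7, 17, 20, 20, 21, 29, 32]
Compare 38 vs 32: take 32 from right. Merged: [2, 6, 7, 17, 20, 20, 21, 29, 32, 32]
Append remaining from left: [38]. Merged: [2, 6, 7, 17, 20, 20, 21, 29, 32, 32, 38]

Final merged array: [2, 6, 7, 17, 20, 20, 21, 29, 32, 32, 38]
Total comparisons: 10

The merged array is [2, 6, 7, 17, 20, 20, 21, 29, 32, 32, 38], requiring 10 comparisons. The merge step runs in O(n) time where n is the total number of elements.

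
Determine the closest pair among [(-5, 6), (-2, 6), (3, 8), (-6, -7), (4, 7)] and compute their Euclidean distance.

Computing all pairwise distances among 5 points:

d((-5, 6), (-2, 6)) = 3.0
d((-5, 6), (3, 8)) = 8.2462
d((-5, 6), (-6, -7)) = 13.0384
d((-5, 6), (4, 7)) = 9.0554
d((-2, 6), (3, 8)) = 5.3852
d((-2, 6), (-6, -7)) = 13.6015
d((-2, 6), (4, 7)) = 6.0828
d((3, 8), (-6, -7)) = 17.4929
d((3, 8), (4, 7)) = 1.4142 <-- minimum
d((-6, -7), (4, 7)) = 17.2047

Closest pair: (3, 8) and (4, 7) with distance 1.4142

The closest pair is (3, 8) and (4, 7) with Euclidean distance 1.4142. For 5 points, brute-force pairwise comparison is shown above. For large n, the divide-and-conquer algorithm (sort by x, recurse on halves, check the dividing strip) achieves O(n log n).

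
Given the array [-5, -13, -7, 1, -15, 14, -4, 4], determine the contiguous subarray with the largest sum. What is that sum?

Using Kadane's algorithm on [-5, -13, -7, 1, -15, 14, -4, 4]:

Scanning through the array:
Position 1 (value -13): max_ending_here = -13, max_so_far = -5
Position 2 (value -7): max_ending_here = -7, max_so_far = -5
Position 3 (value 1): max_ending_here = 1, max_so_far = 1
Position 4 (value -15): max_ending_here = -14, max_so_far = 1
Position 5 (value 14): max_ending_here = 14, max_so_far = 14
Position 6 (value -4): max_ending_here = 10, max_so_far = 14
Position 7 (value 4): max_ending_here = 14, max_so_far = 14

Maximum subarray: [14]
Maximum sum: 14

The maximum subarray is [14] with sum 14. This subarray runs from index 5 to index 5.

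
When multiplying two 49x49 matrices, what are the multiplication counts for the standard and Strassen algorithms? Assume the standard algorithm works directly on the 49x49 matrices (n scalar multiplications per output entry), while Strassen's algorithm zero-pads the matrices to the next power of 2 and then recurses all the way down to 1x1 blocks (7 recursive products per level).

Matrix multiplication for 49x49 matrices:

Strassen's algorithm requires power-of-2 dimensions. Pad 49x49 to 64x64 (next power of 2).

Standard algorithm: 49^3 = 117649 multiplications
Strassen's algorithm: 7^(log2(64)) = 7^6 = 117649 multiplications
Savings: 117649 - 117649 = 0 multiplications

Standard: 117649 multiplications (49^3). Strassen: 117649 multiplications (7^6, after padding to 64x64). Strassen reduces 8 recursive multiplications to 7 at each level.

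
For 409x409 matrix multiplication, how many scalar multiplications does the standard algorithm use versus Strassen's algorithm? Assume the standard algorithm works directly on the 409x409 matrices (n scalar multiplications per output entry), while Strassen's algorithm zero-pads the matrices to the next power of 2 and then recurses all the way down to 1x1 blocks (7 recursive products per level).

Matrix multiplication for 409x409 matrices:

Strassen's algorithm requires power-of-2 dimensions. Pad 409x409 to 512x512 (next power of 2).

Standard algorithm: 409^3 = 68417929 multiplications
Strassen's algorithm: 7^(log2(512)) = 7^9 = 40353607 multiplications
Savings: 68417929 - 40353607 = 28064322 multiplications

Standard: 68417929 multiplications (409^3). Strassen: 40353607 multiplications (7^9, after padding to 512x512). Strassen reduces 8 recursive multiplications to 7 at each level.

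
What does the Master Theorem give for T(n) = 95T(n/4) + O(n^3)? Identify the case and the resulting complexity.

Master Theorem for T(n) = 95T(n/4) + O(n^3):

a = 95, b = 4, c = 3
log_b(a) = log_4(95) = 3.2849

Case 1: c = 3 < log_4(95) = 3.2849
T(n) = O(n^(log_4 95))

For T(n) = 95T(n/4) + O(n^3): log_4(95) = 3.2849. This is Case 1 of the Master Theorem (c < log_b(a), work dominated by leaves), giving O(n^(log_4 95)).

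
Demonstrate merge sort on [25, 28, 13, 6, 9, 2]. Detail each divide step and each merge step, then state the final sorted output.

Merge sort trace:

Split: [25, 28, 13, 6, 9, 2] -> [25, 28, 13] and [6, 9, 2]
  Split: [25, 28, 13] -> [25] and [28, 13]
    Split: [28, 13] -> [28] and [13]
    Merge: [28] + [13] -> [13, 28]
  Merge: [25] + [13, 28] -> [13, 25, 28]
  Split: [6, 9, 2] -> [6] and [9, 2]
    Split: [9, 2] -> [9] and [2]
    Merge: [9] + [2] -> [2, 9]
  Merge: [6] + [2, 9] -> [2, 6, 9]
Merge: [13, 25, 28] + [2, 6, 9] -> [2, 6, 9, 13, 25, 28]

Final sorted array: [2, 6, 9, 13, 25, 28]

The merge sort proceeds by recursively splitting the array and merging sorted halves.
After all merges, the sorted array is [2, 6, 9, 13, 25, 28].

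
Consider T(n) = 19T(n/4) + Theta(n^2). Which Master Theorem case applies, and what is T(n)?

Master Theorem for T(n) = 19T(n/4) + O(n^2):

a = 19, b = 4, c = 2
log_b(a) = log_4(19) = 2.1240

Case 1: c = 2 < log_4(19) = 2.1240
T(n) = O(n^(log_4 19))

For T(n) = 19T(n/4) + O(n^2): log_4(19) = 2.1240. This is Case 1 of the Master Theorem (c < log_b(a), work dominated by leaves), giving O(n^(log_4 19)).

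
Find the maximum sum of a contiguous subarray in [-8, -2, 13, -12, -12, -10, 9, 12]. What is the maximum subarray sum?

Using Kadane's algorithm on [-8, -2, 13, -12, -12, -10, 9, 12]:

Scanning through the array:
Position 1 (value -2): max_ending_here = -2, max_so_far = -2
Position 2 (value 13): max_ending_here = 13, max_so_far = 13
Position 3 (value -12): max_ending_here = 1, max_so_far = 13
Position 4 (value -12): max_ending_here = -11, max_so_far = 13
Position 5 (value -10): max_ending_here = -10, max_so_far = 13
Position 6 (value 9): max_ending_here = 9, max_so_far = 13
Position 7 (value 12): max_ending_here = 21, max_so_far = 21

Maximum subarray: [9, 12]
Maximum sum: 21

The maximum subarray is [9, 12] with sum 21. This subarray runs from index 6 to index 7.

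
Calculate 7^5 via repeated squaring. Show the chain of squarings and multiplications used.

Computing 7^5 by squaring (build up from 7^1; each line after the first costs one multiplication):

7^1 = 7
7^2 = (7^1)^2 = 7^2 = 49
7^4 = (7^2)^2 = 49^2 = 2401
7^5 = 7 * 7^4 = 7 * 2401 = 16807

Result: 16807
Multiplications needed: 3 (3 lines after 7^1)

7^5 = 16807. Using exponentiation by squaring, this requires 3 multiplications. The key idea: if the exponent is even, square the half-power; if odd, multiply by the base once.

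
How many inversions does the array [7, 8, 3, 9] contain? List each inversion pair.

Finding inversions in [7, 8, 3, 9]:

(0, 2): arr[0]=7 > arr[2]=3
(1, 2): arr[1]=8 > arr[2]=3

Total inversions: 2

The array has 2 inversion(s): (0,2), (1,2). Each pair (i,j) satisfies i < j and arr[i] > arr[j].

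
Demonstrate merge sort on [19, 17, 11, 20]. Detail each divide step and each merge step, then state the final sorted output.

Merge sort trace:

Split: [19, 17, 11, 20] -> [19, 17] and [11, 20]
  Split: [19, 17] -> [19] and [17]
  Merge: [19] + [17] -> [17, 19]
  Split: [11, 20] -> [11] and [20]
  Merge: [11] + [20] -> [11, 20]
Merge: [17, 19] + [11, 20] -> [11, 17, 19, 20]

Final sorted array: [11, 17, 19, 20]

The merge sort proceeds by recursively splitting the array and merging sorted halves.
After all merges, the sorted array is [11, 17, 19, 20].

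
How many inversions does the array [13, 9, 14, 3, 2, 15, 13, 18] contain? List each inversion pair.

Finding inversions in [13, 9, 14, 3, 2, 15, 13, 18]:

(0, 1): arr[0]=13 > arr[1]=9
(0, 3): arr[0]=13 > arr[3]=3
(0, 4): arr[0]=13 > arr[4]=2
(1, 3): arr[1]=9 > arr[3]=3
(1, 4): arr[1]=9 > arr[4]=2
(2, 3): arr[2]=14 > arr[3]=3
(2, 4): arr[2]=14 > arr[4]=2
(2, 6): arr[2]=14 > arr[6]=13
(3, 4): arr[3]=3 > arr[4]=2
(5, 6): arr[5]=15 > arr[6]=13

Total inversions: 10

The array has 10 inversion(s): (0,1), (0,3), (0,4), (1,3), (1,4), (2,3), (2,4), (2,6), (3,4), (5,6). Each pair (i,j) satisfies i < j and arr[i] > arr[j].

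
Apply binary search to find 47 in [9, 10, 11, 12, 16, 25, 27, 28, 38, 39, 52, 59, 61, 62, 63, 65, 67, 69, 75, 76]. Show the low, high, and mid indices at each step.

Binary search for 47 in [9, 10, 11, 12, 16, 25, 27, 28, 38, 39, 52, 59, 61, 62, 63, 65, 67, 69, 75, 76]:

lo=0, hi=19, mid=9, arr[mid]=39 -> 39 < 47, search right half
lo=10, hi=19, mid=14, arr[mid]=63 -> 63 > 47, search left half
lo=10, hi=13, mid=11, arr[mid]=59 -> 59 > 47, search left half
lo=10, hi=10, mid=10, arr[mid]=52 -> 52 > 47, search left half
lo=10 > hi=9, target 47 not found

Binary search determines that 47 is not in the array after 4 comparisons. The search space was exhausted without finding the target.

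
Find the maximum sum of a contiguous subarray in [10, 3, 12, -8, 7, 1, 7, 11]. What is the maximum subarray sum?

Using Kadane's algorithm on [10, 3, 12, -8, 7, 1, 7, 11]:

Scanning through the array:
Position 1 (value 3): max_ending_here = 13, max_so_far = 13
Position 2 (value 12): max_ending_here = 25, max_so_far = 25
Position 3 (value -8): max_ending_here = 17, max_so_far = 25
Position 4 (value 7): max_ending_here = 24, max_so_far = 25
Position 5 (value 1): max_ending_here = 25, max_so_far = 25
Position 6 (value 7): max_ending_here = 32, max_so_far = 32
Position 7 (value 11): max_ending_here = 43, max_so_far = 43

Maximum subarray: [10, 3, 12, -8, 7, 1, 7, 11]
Maximum sum: 43

The maximum subarray is [10, 3, 12, -8, 7, 1, 7, 11] with sum 43. This subarray runs from index 0 to index 7.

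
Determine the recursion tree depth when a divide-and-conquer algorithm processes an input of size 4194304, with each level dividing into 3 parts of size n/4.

For divide and conquer with division factor 4:

Problem sizes at each level:
Level 0: 4194304
Level 1: 1048576
Level 2: 262144
Level 3: 65536
Level 4: 16384
Level 5: 4096
Level 6: 1024
Level 7: 256
Level 8: 64
Level 9: 16
Level 10: 4
Level 11: 1

The root is level 0 and the size-1 base case is level 11 (the tree spans levels 0 through 11, i.e. 12 levels counting the root), so the depth is the number of divisions: log_4(4194304) = 11

The recursion tree depth is log_4(4194304) = 11. At each level, the problem size is divided by 4, so it takes 11 divisions to reduce to a base case of size 1. The algorithm makes 3 recursive calls at each level.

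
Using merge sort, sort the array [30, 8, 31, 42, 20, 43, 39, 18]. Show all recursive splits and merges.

Merge sort trace:

Split: [30, 8, 31, 42, 20, 43, 39, 18] -> [30, 8, 31, 42] and [20, 43, 39, 18]
  Split: [30, 8, 31, 42] -> [30, 8] and [31, 42]
    Split: [30, 8] -> [30] and [8]
    Merge: [30] + [8] -> [8, 30]
    Split: [31, 42] -> [31] and [42]
    Merge: [31] + [42] -> [31, 42]
  Merge: [8, 30] + [31, 42] -> [8, 30, 31, 42]
  Split: [20, 43, 39, 18] -> [20, 43] and [39, 18]
    Split: [20, 43] -> [20] and [43]
    Merge: [20] + [43] -> [20, 43]
    Split: [39, 18] -> [39] and [18]
    Merge: [39] + [18] -> [18, 39]
  Merge: [20, 43] + [18, 39] -> [18, 20, 39, 43]
Merge: [8, 30, 31, 42] + [18, 20, 39, 43] -> [8, 18, 20, 30, 31, 39, 42, 43]

Final sorted array: [8, 18, 20, 30, 31, 39, 42, 43]

The merge sort proceeds by recursively splitting the array and merging sorted halves.
After all merges, the sorted array is [8, 18, 20, 30, 31, 39, 42, 43].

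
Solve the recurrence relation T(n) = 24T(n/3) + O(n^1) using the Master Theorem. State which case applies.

Master Theorem for T(n) = 24T(n/3) + O(n^1):

a = 24, b = 3, c = 1
log_b(a) = log_3(24) = 2.8928

Case 1: c = 1 < log_3(24) = 2.8928
T(n) = O(n^(log_3 24))

For T(n) = 24T(n/3) + O(n^1): log_3(24) = 2.8928. This is Case 1 of the Master Theorem (c < log_b(a), work dominated by leaves), giving O(n^(log_3 24)).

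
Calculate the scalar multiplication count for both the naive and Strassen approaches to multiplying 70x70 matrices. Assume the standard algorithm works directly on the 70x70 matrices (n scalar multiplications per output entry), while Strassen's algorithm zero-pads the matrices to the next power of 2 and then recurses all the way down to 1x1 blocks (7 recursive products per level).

Matrix multiplication for 70x70 matrices:

Strassen's algorithm requires power-of-2 dimensions. Pad 70x70 to 128x128 (next power of 2).

Standard algorithm: 70^3 = 343000 multiplications
Strassen's algorithm: 7^(log2(128)) = 7^7 = 823543 multiplications
Difference: 343000 - 823543 = -480543 (Strassen uses MORE here due to padding overhead — for small or just-over-power-of-2 n, padding can outweigh the per-level savings)

Standard: 343000 multiplications (70^3). Strassen: 823543 multiplications (7^7, after padding to 128x128). Strassen reduces 8 recursive multiplications to 7 at each level.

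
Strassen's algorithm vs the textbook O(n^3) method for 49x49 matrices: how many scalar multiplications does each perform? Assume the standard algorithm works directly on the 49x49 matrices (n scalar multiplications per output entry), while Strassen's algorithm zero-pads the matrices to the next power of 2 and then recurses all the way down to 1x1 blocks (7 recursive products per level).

Matrix multiplication for 49x49 matrices:

Strassen's algorithm requires power-of-2 dimensions. Pad 49x49 to 64x64 (next power of 2).

Standard algorithm: 49^3 = 117649 multiplications
Strassen's algorithm: 7^(log2(64)) = 7^6 = 117649 multiplications
Savings: 117649 - 117649 = 0 multiplications

Standard: 117649 multiplications (49^3). Strassen: 117649 multiplications (7^6, after padding to 64x64). Strassen reduces 8 recursive multiplications to 7 at each level.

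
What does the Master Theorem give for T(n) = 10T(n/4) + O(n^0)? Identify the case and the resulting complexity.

Master Theorem for T(n) = 10T(n/4) + O(n^0):

a = 10, b = 4, c = 0
log_b(a) = log_4(10) = 1.6610

Case 1: c = 0 < log_4(10) = 1.6610
T(n) = O(n^(log_4 10))

For T(n) = 10T(n/4) + O(n^0): log_4(10) = 1.6610. This is Case 1 of the Master Theorem (c < log_b(a), work dominated by leaves), giving O(n^(log_4 10)).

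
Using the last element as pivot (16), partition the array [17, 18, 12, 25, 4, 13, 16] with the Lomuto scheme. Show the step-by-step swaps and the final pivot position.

Lomuto partition with pivot = 16:

Initial array: [17, 18, 12, 25, 4, 13, 16]

arr[0]=17 > 16: no swap
arr[1]=18 > 16: no swap
arr[2]=12 <= 16: swap with position 0, array becomes [12, 18, 17, 25, 4, 13, 16]
arr[3]=25 > 16: no swap
arr[4]=4 <= 16: swap with position 1, array becomes [12, 4, 17, 25, 18, 13, 16]
arr[5]=13 <= 16: swap with position 2, array becomes [12, 4, 13, 25, 18, 17, 16]

Place pivot at position 3: [12, 4, 13, 16, 18, 17, 25]
Pivot position: 3

After partitioning with pivot 16, the array becomes [12, 4, 13, 16, 18, 17, 25]. The pivot is placed at index 3. All elements to the left of the pivot are <= 16, and all elements to the right are > 16.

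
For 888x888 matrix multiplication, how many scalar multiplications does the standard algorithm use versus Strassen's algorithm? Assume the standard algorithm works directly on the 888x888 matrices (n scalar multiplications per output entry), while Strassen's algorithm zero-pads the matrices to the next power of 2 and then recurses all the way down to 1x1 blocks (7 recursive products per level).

Matrix multiplication for 888x888 matrices:

Strassen's algorithm requires power-of-2 dimensions. Pad 888x888 to 1024x1024 (next power of 2).

Standard algorithm: 888^3 = 700227072 multiplications
Strassen's algorithm: 7^(log2(1024)) = 7^10 = 282475249 multiplications
Savings: 700227072 - 282475249 = 417751823 multiplications

Standard: 700227072 multiplications (888^3). Strassen: 282475249 multiplications (7^10, after padding to 1024x1024). Strassen reduces 8 recursive multiplications to 7 at each level.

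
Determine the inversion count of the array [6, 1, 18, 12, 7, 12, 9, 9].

Finding inversions in [6, 1, 18, 12, 7, 12, 9, 9]:

(0, 1): arr[0]=6 > arr[1]=1
(2, 3): arr[2]=18 > arr[3]=12
(2, 4): arr[2]=18 > arr[4]=7
(2, 5): arr[2]=18 > arr[5]=12
(2, 6): arr[2]=18 > arr[6]=9
(2, 7): arr[2]=18 > arr[7]=9
(3, 4): arr[3]=12 > arr[4]=7
(3, 6): arr[3]=12 > arr[6]=9
(3, 7): arr[3]=12 > arr[7]=9
(5, 6): arr[5]=12 > arr[6]=9
(5, 7): arr[5]=12 > arr[7]=9

Total inversions: 11

The array has 11 inversion(s): (0,1), (2,3), (2,4), (2,5), (2,6), (2,7), (3,4), (3,6), (3,7), (5,6), (5,7). Each pair (i,j) satisfies i < j and arr[i] > arr[j].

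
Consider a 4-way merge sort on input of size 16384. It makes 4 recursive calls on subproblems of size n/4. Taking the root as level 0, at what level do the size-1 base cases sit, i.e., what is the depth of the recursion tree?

For divide and conquer with division factor 4:

Problem sizes at each level:
Level 0: 16384
Level 1: 4096
Level 2: 1024
Level 3: 256
Level 4: 64
Level 5: 16
Level 6: 4
Level 7: 1

The root is level 0 and the size-1 base case is level 7 (the tree spans levels 0 through 7, i.e. 8 levels counting the root), so the depth is the number of divisions: log_4(16384) = 7

The recursion tree depth is log_4(16384) = 7. At each level, the problem size is divided by 4, so it takes 7 divisions to reduce to a base case of size 1. The algorithm makes 4 recursive calls at each level.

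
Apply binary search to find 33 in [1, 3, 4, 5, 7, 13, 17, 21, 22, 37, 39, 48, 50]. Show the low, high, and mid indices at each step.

Binary search for 33 in [1, 3, 4, 5, 7, 13, 17, 21, 22, 37, 39, 48, 50]:

lo=0, hi=12, mid=6, arr[mid]=17 -> 17 < 33, search right half
lo=7, hi=12, mid=9, arr[mid]=37 -> 37 > 33, search left half
lo=7, hi=8, mid=7, arr[mid]=21 -> 21 < 33, search right half
lo=8, hi=8, mid=8, arr[mid]=22 -> 22 < 33, search right half
lo=9 > hi=8, target 33 not found

Binary search determines that 33 is not in the array after 4 comparisons. The search space was exhausted without finding the target.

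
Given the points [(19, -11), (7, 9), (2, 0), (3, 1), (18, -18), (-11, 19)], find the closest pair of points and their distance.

Computing all pairwise distances among 6 points:

d((19, -11), (7, 9)) = 23.3238
d((19, -11), (2, 0)) = 20.2485
d((19, -11), (3, 1)) = 20.0
d((19, -11), (18, -18)) = 7.0711
d((19, -11), (-11, 19)) = 42.4264
d((7, 9), (2, 0)) = 10.2956
d((7, 9), (3, 1)) = 8.9443
d((7, 9), (18, -18)) = 29.1548
d((7, 9), (-11, 19)) = 20.5913
d((2, 0), (3, 1)) = 1.4142 <-- minimum
d((2, 0), (18, -18)) = 24.0832
d((2, 0), (-11, 19)) = 23.0217
d((3, 1), (18, -18)) = 24.2074
d((3, 1), (-11, 19)) = 22.8035
d((18, -18), (-11, 19)) = 47.0106

Closest pair: (2, 0) and (3, 1) with distance 1.4142

The closest pair is (2, 0) and (3, 1) with Euclidean distance 1.4142. For 6 points, brute-force pairwise comparison is shown above. For large n, the divide-and-conquer algorithm (sort by x, recurse on halves, check the dividing strip) achieves O(n log n).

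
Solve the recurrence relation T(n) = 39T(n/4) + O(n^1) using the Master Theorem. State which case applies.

Master Theorem for T(n) = 39T(n/4) + O(n^1):

a = 39, b = 4, c = 1
log_b(a) = log_4(39) = 2.6427

Case 1: c = 1 < log_4(39) = 2.6427
T(n) = O(n^(log_4 39))

For T(n) = 39T(n/4) + O(n^1): log_4(39) = 2.6427. This is Case 1 of the Master Theorem (c < log_b(a), work dominated by leaves), giving O(n^(log_4 39)).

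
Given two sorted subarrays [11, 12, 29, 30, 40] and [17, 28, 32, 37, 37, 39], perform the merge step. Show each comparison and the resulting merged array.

Merging process:

Compare 11 vs 17: take 11 from left. Merged: [11]
Compare 12 vs 17: take 12 from left. Merged: [11, 12]
Compare 29 vs 17: take 17 from right. Merged: [11, 12, 17]
Compare 29 vs 28: take 28 from right. Merged: [11, 12, 17, 28]
Compare 29 vs 32: take 29 from left. Merged: [11, 12, 17, 28, 29]
Compare 30 vs 32: take 30 from left. Merged: [11, 12, 17, 28, 29, 30]
Compare 40 vs 32: take 32 from right. Merged: [11, 12, 17, 28, 29, 30, 32]
Compare 40 vs 37: take 37 from right. Merged: [11, 12, 17, 28, 29, 30, 32, 37]
Compare 40 vs 37: take 37 from right. Merged: [11, 12, 17, 28, 29, 30, 32, 37, 37]
Compare 40 vs 39: take 39 from right. Merged: [11, 12, 17, 28, 29, 30, 32, 37, 37, 39]
Append remaining from left: [40]. Merged: [11, 12, 17, 28, 29, 30, 32, 37, 37, 39, 40]

Final merged array: [11, 12, 17, 28, 29, 30, 32, 37, 37, 39, 40]
Total comparisons: 10

The merged array is [11, 12, 17, 28, 29, 30, 32, 37, 37, 39, 40], requiring 10 comparisons. The merge step runs in O(n) time where n is the total number of elements.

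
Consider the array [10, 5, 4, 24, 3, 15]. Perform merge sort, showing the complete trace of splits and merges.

Merge sort trace:

Split: [10, 5, 4, 24, 3, 15] -> [10, 5, 4] and [24, 3, 15]
  Split: [10, 5, 4] -> [10] and [5, 4]
    Split: [5, 4] -> [5] and [4]
    Merge: [5] + [4] -> [4, 5]
  Merge: [10] + [4, 5] -> [4, 5, 10]
  Split: [24, 3, 15] -> [24] and [3, 15]
    Split: [3, 15] -> [3] and [15]
    Merge: [3] + [15] -> [3, 15]
  Merge: [24] + [3, 15] -> [3, 15, 24]
Merge: [4, 5, 10] + [3, 15, 24] -> [3, 4, 5, 10, 15, 24]

Final sorted array: [3, 4, 5, 10, 15, 24]

The merge sort proceeds by recursively splitting the array and merging sorted halves.
After all merges, the sorted array is [3, 4, 5, 10, 15, 24].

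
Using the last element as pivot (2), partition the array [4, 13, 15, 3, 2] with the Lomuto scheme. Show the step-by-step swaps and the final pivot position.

Lomuto partition with pivot = 2:

Initial array: [4, 13, 15, 3, 2]

arr[0]=4 > 2: no swap
arr[1]=13 > 2: no swap
arr[2]=15 > 2: no swap
arr[3]=3 > 2: no swap

Place pivot at position 0: [2, 13, 15, 3, 4]
Pivot position: 0

After partitioning with pivot 2, the array becomes [2, 13, 15, 3, 4]. The pivot is placed at index 0. All elements to the left of the pivot are <= 2, and all elements to the right are > 2.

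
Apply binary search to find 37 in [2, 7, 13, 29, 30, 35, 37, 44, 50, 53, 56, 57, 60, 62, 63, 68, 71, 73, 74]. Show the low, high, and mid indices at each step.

Binary search for 37 in [2, 7, 13, 29, 30, 35, 37, 44, 50, 53, 56, 57, 60, 62, 63, 68, 71, 73, 74]:

lo=0, hi=18, mid=9, arr[mid]=53 -> 53 > 37, search left half
lo=0, hi=8, mid=4, arr[mid]=30 -> 30 < 37, search right half
lo=5, hi=8, mid=6, arr[mid]=37 -> Found target at index 6!

Binary search finds 37 at index 6 after 3 comparisons. The search repeatedly halves the search space by comparing with the middle element.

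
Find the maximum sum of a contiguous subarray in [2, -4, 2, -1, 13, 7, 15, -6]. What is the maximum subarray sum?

Using Kadane's algorithm on [2, -4, 2, -1, 13, 7, 15, -6]:

Scanning through the array:
Position 1 (value -4): max_ending_here = -2, max_so_far = 2
Position 2 (value 2): max_ending_here = 2, max_so_far = 2
Position 3 (value -1): max_ending_here = 1, max_so_far = 2
Position 4 (value 13): max_ending_here = 14, max_so_far = 14
Position 5 (value 7): max_ending_here = 21, max_so_far = 21
Position 6 (value 15): max_ending_here = 36, max_so_far = 36
Position 7 (value -6): max_ending_here = 30, max_so_far = 36

Maximum subarray: [2, -1, 13, 7, 15]
Maximum sum: 36

The maximum subarray is [2, -1, 13, 7, 15] with sum 36. This subarray runs from index 2 to index 6.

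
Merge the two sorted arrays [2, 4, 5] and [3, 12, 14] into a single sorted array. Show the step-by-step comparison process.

Merging process:

Compare 2 vs 3: take 2 from left. Merged: [2]
Compare 4 vs 3: take 3 from right. Merged: [2, 3]
Compare 4 vs 12: take 4 from left. Merged: [2, 3, 4]
Compare 5 vs 12: take 5 from left. Merged: [2, 3, 4, 5]
Append remaining from right: [12, 14]. Merged: [2, 3, 4, 5, 12, 14]

Final merged array: [2, 3, 4, 5, 12, 14]
Total comparisons: 4

The merged array is [2, 3, 4, 5, 12, 14], requiring 4 comparisons. The merge step runs in O(n) time where n is the total number of elements.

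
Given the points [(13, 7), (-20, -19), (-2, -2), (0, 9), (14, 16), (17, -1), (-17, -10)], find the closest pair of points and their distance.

Computing all pairwise distances among 7 points:

d((13, 7), (-20, -19)) = 42.0119
d((13, 7), (-2, -2)) = 17.4929
d((13, 7), (0, 9)) = 13.1529
d((13, 7), (14, 16)) = 9.0554
d((13, 7), (17, -1)) = 8.9443 <-- minimum
d((13, 7), (-17, -10)) = 34.4819
d((-20, -19), (-2, -2)) = 24.7588
d((-20, -19), (0, 9)) = 34.4093
d((-20, -19), (14, 16)) = 48.7955
d((-20, -19), (17, -1)) = 41.1461
d((-20, -19), (-17, -10)) = 9.4868
d((-2, -2), (0, 9)) = 11.1803
d((-2, -2), (14, 16)) = 24.0832
d((-2, -2), (17, -1)) = 19.0263
d((-2, -2), (-17, -10)) = 17.0
d((0, 9), (14, 16)) = 15.6525
d((0, 9), (17, -1)) = 19.7231
d((0, 9), (-17, -10)) = 25.4951
d((14, 16), (17, -1)) = 17.2627
d((14, 16), (-17, -10)) = 40.4599
d((17, -1), (-17, -10)) = 35.171

Closest pair: (13, 7) and (17, -1) with distance 8.9443

The closest pair is (13, 7) and (17, -1) with Euclidean distance 8.9443. For 7 points, brute-force pairwise comparison is shown above. For large n, the divide-and-conquer algorithm (sort by x, recurse on halves, check the dividing strip) achieves O(n log n).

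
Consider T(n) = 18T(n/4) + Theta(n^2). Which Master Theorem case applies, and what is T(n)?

Master Theorem for T(n) = 18T(n/4) + O(n^2):

a = 18, b = 4, c = 2
log_b(a) = log_4(18) = 2.0850

Case 1: c = 2 < log_4(18) = 2.0850
T(n) = O(n^(log_4 18))

For T(n) = 18T(n/4) + O(n^2): log_4(18) = 2.0850. This is Case 1 of the Master Theorem (c < log_b(a), work dominated by leaves), giving O(n^(log_4 18)).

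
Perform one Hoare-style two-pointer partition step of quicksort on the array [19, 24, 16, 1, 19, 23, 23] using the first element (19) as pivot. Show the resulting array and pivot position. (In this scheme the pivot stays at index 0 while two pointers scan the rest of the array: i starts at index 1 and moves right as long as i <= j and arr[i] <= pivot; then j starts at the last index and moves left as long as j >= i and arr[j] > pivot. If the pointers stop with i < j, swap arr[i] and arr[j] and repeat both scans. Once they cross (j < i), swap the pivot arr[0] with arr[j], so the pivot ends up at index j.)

Hoare-style two-pointer partition with pivot = 19:

Initial array: [19, 24, 16, 1, 19, 23, 23]

Pointers start at i = 1, j = 6.
i stops at index 1 (arr[1]=24 > 19), j stops at index 4 (arr[4]=19 <= 19): swap arr[1] and arr[4], array becomes [19, 19, 16, 1, 24, 23, 23]
i ends at 4, j ends at 3: the pointers have crossed (j < i), so scanning stops.

Swap pivot arr[0] with arr[3] to place pivot at position 3: [1, 19, 16, 19, 24, 23, 23]
Pivot position: 3

After partitioning with pivot 19, the array becomes [1, 19, 16, 19, 24, 23, 23]. The pivot is placed at index 3. All elements to the left of the pivot are <= 19, and all elements to the right are > 19.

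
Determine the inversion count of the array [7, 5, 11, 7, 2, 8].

Finding inversions in [7, 5, 11, 7, 2, 8]:

(0, 1): arr[0]=7 > arr[1]=5
(0, 4): arr[0]=7 > arr[4]=2
(1, 4): arr[1]=5 > arr[4]=2
(2, 3): arr[2]=11 > arr[3]=7
(2, 4): arr[2]=11 > arr[4]=2
(2, 5): arr[2]=11 > arr[5]=8
(3, 4): arr[3]=7 > arr[4]=2

Total inversions: 7

The array has 7 inversion(s): (0,1), (0,4), (1,4), (2,3), (2,4), (2,5), (3,4). Each pair (i,j) satisfies i < j and arr[i] > arr[j].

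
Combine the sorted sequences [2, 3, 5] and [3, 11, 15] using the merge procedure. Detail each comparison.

Merging process:

Compare 2 vs 3: take 2 from left. Merged: [2]
Compare 3 vs 3: take 3 from left. Merged: [2, 3]
Compare 5 vs 3: take 3 from right. Merged: [2, 3, 3]
Compare 5 vs 11: take 5 from left. Merged: [2, 3, 3, 5]
Append remaining from right: [11, 15]. Merged: [2, 3, 3, 5, 11, 15]

Final merged array: [2, 3, 3, 5, 11, 15]
Total comparisons: 4

The merged array is [2, 3, 3, 5, 11, 15], requiring 4 comparisons. The merge step runs in O(n) time where n is the total number of elements.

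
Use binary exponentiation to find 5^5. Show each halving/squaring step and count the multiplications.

Computing 5^5 by squaring (build up from 5^1; each line after the first costs one multiplication):

5^1 = 5
5^2 = (5^1)^2 = 5^2 = 25
5^4 = (5^2)^2 = 25^2 = 625
5^5 = 5 * 5^4 = 5 * 625 = 3125

Result: 3125
Multiplications needed: 3 (3 lines after 5^1)

5^5 = 3125. Using exponentiation by squaring, this requires 3 multiplications. The key idea: if the exponent is even, square the half-power; if odd, multiply by the base once.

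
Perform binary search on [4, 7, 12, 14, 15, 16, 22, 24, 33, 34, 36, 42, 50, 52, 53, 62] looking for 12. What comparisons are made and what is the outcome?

Binary search for 12 in [4, 7, 12, 14, 15, 16, 22, 24, 33, 34, 36, 42, 50, 52, 53, 62]:

lo=0, hi=15, mid=7, arr[mid]=24 -> 24 > 12, search left half
lo=0, hi=6, mid=3, arr[mid]=14 -> 14 > 12, search left half
lo=0, hi=2, mid=1, arr[mid]=7 -> 7 < 12, search right half
lo=2, hi=2, mid=2, arr[mid]=12 -> Found target at index 2!

Binary search finds 12 at index 2 after 4 comparisons. The search repeatedly halves the search space by comparing with the middle element.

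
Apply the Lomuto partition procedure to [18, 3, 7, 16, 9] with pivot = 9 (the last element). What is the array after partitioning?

Lomuto partition with pivot = 9:

Initial array: [18, 3, 7, 16, 9]

arr[0]=18 > 9: no swap
arr[1]=3 <= 9: swap with position 0, array becomes [3, 18, 7, 16, 9]
arr[2]=7 <= 9: swap with position 1, array becomes [3, 7, 18, 16, 9]
arr[3]=16 > 9: no swap

Place pivot at position 2: [3, 7, 9, 16, 18]
Pivot position: 2

After partitioning with pivot 9, the array becomes [3, 7, 9, 16, 18]. The pivot is placed at index 2. All elements to the left of the pivot are <= 9, and all elements to the right are > 9.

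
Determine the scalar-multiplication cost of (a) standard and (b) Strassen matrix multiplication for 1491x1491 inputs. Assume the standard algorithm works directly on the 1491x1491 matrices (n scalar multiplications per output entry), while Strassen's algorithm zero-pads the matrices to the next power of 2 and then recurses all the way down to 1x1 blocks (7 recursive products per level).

Matrix multiplication for 1491x1491 matrices:

Strassen's algorithm requires power-of-2 dimensions. Pad 1491x1491 to 2048x2048 (next power of 2).

Standard algorithm: 1491^3 = 3314613771 multiplications
Strassen's algorithm: 7^(log2(2048)) = 7^11 = 1977326743 multiplications
Savings: 3314613771 - 1977326743 = 1337287028 multiplications

Standard: 3314613771 multiplications (1491^3). Strassen: 1977326743 multiplications (7^11, after padding to 2048x2048). Strassen reduces 8 recursive multiplications to 7 at each level.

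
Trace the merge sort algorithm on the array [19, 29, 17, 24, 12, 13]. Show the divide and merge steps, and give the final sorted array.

Merge sort trace:

Split: [19, 29, 17, 24, 12, 13] -> [19, 29, 17] and [24, 12, 13]
  Split: [19, 29, 17] -> [19] and [29, 17]
    Split: [29, 17] -> [29] and [17]
    Merge: [29] + [17] -> [17, 29]
  Merge: [19] + [17, 29] -> [17, 19, 29]
  Split: [24, 12, 13] -> [24] and [12, 13]
    Split: [12, 13] -> [12] and [13]
    Merge: [12] + [13] -> [12, 13]
  Merge: [24] + [12, 13] -> [12, 13, 24]
Merge: [17, 19, 29] + [12, 13, 24] -> [12, 13, 17, 19, 24, 29]

Final sorted array: [12, 13, 17, 19, 24, 29]

The merge sort proceeds by recursively splitting the array and merging sorted halves.
After all merges, the sorted array is [12, 13, 17, 19, 24, 29].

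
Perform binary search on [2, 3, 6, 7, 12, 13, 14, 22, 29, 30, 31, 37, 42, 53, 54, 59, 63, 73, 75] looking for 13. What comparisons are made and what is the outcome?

Binary search for 13 in [2, 3, 6, 7, 12, 13, 14, 22, 29, 30, 31, 37, 42, 53, 54, 59, 63, 73, 75]:

lo=0, hi=18, mid=9, arr[mid]=30 -> 30 > 13, search left half
lo=0, hi=8, mid=4, arr[mid]=12 -> 12 < 13, search right half
lo=5, hi=8, mid=6, arr[mid]=14 -> 14 > 13, search left half
lo=5, hi=5, mid=5, arr[mid]=13 -> Found target at index 5!

Binary search finds 13 at index 5 after 4 comparisons. The search repeatedly halves the search space by comparing with the middle element.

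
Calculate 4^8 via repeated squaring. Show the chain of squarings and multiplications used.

Computing 4^8 by squaring (build up from 4^1; each line after the first costs one multiplication):

4^1 = 4
4^2 = (4^1)^2 = 4^2 = 16
4^4 = (4^2)^2 = 16^2 = 256
4^8 = (4^4)^2 = 256^2 = 65536

Result: 65536
Multiplications needed: 3 (3 lines after 4^1)

4^8 = 65536. Using exponentiation by squaring, this requires 3 multiplications. The key idea: if the exponent is even, square the half-power; if odd, multiply by the base once.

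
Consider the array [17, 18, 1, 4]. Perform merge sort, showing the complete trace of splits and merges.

Merge sort trace:

Split: [17, 18, 1, 4] -> [17, 18] and [1, 4]
  Split: [17, 18] -> [17] and [18]
  Merge: [17] + [18] -> [17, 18]
  Split: [1, 4] -> [1] and [4]
  Merge: [1] + [4] -> [1, 4]
Merge: [17, 18] + [1, 4] -> [1, 4, 17, 18]

Final sorted array: [1, 4, 17, 18]

The merge sort proceeds by recursively splitting the array and merging sorted halves.
After all merges, the sorted array is [1, 4, 17, 18].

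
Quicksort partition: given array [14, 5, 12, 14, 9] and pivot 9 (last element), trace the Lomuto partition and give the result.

Lomuto partition with pivot = 9:

Initial array: [14, 5, 12, 14, 9]

arr[0]=14 > 9: no swap
arr[1]=5 <= 9: swap with position 0, array becomes [5, 14, 12, 14, 9]
arr[2]=12 > 9: no swap
arr[3]=14 > 9: no swap

Place pivot at position 1: [5, 9, 12, 14, 14]
Pivot position: 1

After partitioning with pivot 9, the array becomes [5, 9, 12, 14, 14]. The pivot is placed at index 1. All elements to the left of the pivot are <= 9, and all elements to the right are > 9.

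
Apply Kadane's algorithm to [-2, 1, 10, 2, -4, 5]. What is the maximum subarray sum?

Using Kadane's algorithm on [-2, 1, 10, 2, -4, 5]:

Scanning through the array:
Position 1 (value 1): max_ending_here = 1, max_so_far = 1
Position 2 (value 10): max_ending_here = 11, max_so_far = 11
Position 3 (value 2): max_ending_here = 13, max_so_far = 13
Position 4 (value -4): max_ending_here = 9, max_so_far = 13
Position 5 (value 5): max_ending_here = 14, max_so_far = 14

Maximum subarray: [1, 10, 2, -4, 5]
Maximum sum: 14

The maximum subarray is [1, 10, 2, -4, 5] with sum 14. This subarray runs from index 1 to index 5.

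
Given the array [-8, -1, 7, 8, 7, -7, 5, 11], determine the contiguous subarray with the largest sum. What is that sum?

Using Kadane's algorithm on [-8, -1, 7, 8, 7, -7, 5, 11]:

Scanning through the array:
Position 1 (value -1): max_ending_here = -1, max_so_far = -1
Position 2 (value 7): max_ending_here = 7, max_so_far = 7
Position 3 (value 8): max_ending_here = 15, max_so_far = 15
Position 4 (value 7): max_ending_here = 22, max_so_far = 22
Position 5 (value -7): max_ending_here = 15, max_so_far = 22
Position 6 (value 5): max_ending_here = 20, max_so_far = 22
Position 7 (value 11): max_ending_here = 31, max_so_far = 31

Maximum subarray: [7, 8, 7, -7, 5, 11]
Maximum sum: 31

The maximum subarray is [7, 8, 7, -7, 5, 11] with sum 31. This subarray runs from index 2 to index 7.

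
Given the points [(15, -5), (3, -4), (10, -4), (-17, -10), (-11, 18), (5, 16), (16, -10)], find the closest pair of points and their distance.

Computing all pairwise distances among 7 points:

d((15, -5), (3, -4)) = 12.0416
d((15, -5), (10, -4)) = 5.099 <-- minimum
d((15, -5), (-17, -10)) = 32.3883
d((15, -5), (-11, 18)) = 34.7131
d((15, -5), (5, 16)) = 23.2594
d((15, -5), (16, -10)) = 5.099 <-- minimum
d((3, -4), (10, -4)) = 7.0
d((3, -4), (-17, -10)) = 20.8806
d((3, -4), (-11, 18)) = 26.0768
d((3, -4), (5, 16)) = 20.0998
d((3, -4), (16, -10)) = 14.3178
d((10, -4), (-17, -10)) = 27.6586
d((10, -4), (-11, 18)) = 30.4138
d((10, -4), (5, 16)) = 20.6155
d((10, -4), (16, -10)) = 8.4853
d((-17, -10), (-11, 18)) = 28.6356
d((-17, -10), (5, 16)) = 34.0588
d((-17, -10), (16, -10)) = 33.0
d((-11, 18), (5, 16)) = 16.1245
d((-11, 18), (16, -10)) = 38.8973
d((5, 16), (16, -10)) = 28.2312

Minimum distance: 5.099 (tie among 2 pairs: (15, -5) and (10, -4); (15, -5) and (16, -10))

The minimum Euclidean distance is 5.099. There is a tie: 2 pairs achieve this minimum — (15, -5) and (10, -4); (15, -5) and (16, -10). Any of these is a valid closest pair. For 7 points, brute-force pairwise comparison is shown above. For large n, the divide-and-conquer algorithm (sort by x, recurse on halves, check the dividing strip) achieves O(n log n).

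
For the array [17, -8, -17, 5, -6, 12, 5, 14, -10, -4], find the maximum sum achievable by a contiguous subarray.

Using Kadane's algorithm on [17, -8, -17, 5, -6, 12, 5, 14, -10, -4]:

Scanning through the array:
Position 1 (value -8): max_ending_here = 9, max_so_far = 17
Position 2 (value -17): max_ending_here = -8, max_so_far = 17
Position 3 (value 5): max_ending_here = 5, max_so_far = 17
Position 4 (value -6): max_ending_here = -1, max_so_far = 17
Position 5 (value 12): max_ending_here = 12, max_so_far = 17
Position 6 (value 5): max_ending_here = 17, max_so_far = 17
Position 7 (value 14): max_ending_here = 31, max_so_far = 31
Position 8 (value -10): max_ending_here = 21, max_so_far = 31
Position 9 (value -4): max_ending_here = 17, max_so_far = 31

Maximum subarray: [12, 5, 14]
Maximum sum: 31

The maximum subarray is [12, 5, 14] with sum 31. This subarray runs from index 5 to index 7.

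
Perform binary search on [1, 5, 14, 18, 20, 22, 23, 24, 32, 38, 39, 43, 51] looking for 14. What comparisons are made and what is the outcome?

Binary search for 14 in [1, 5, 14, 18, 20, 22, 23, 24, 32, 38, 39, 43, 51]:

lo=0, hi=12, mid=6, arr[mid]=23 -> 23 > 14, search left half
lo=0, hi=5, mid=2, arr[mid]=14 -> Found target at index 2!

Binary search finds 14 at index 2 after 2 comparisons. The search repeatedly halves the search space by comparing with the middle element.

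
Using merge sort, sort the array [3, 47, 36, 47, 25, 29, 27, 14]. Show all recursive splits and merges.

Merge sort trace:

Split: [3, 47, 36, 47, 25, 29, 27, 14] -> [3, 47, 36, 47] and [25, 29, 27, 14]
  Split: [3, 47, 36, 47] -> [3, 47] and [36, 47]
    Split: [3, 47] -> [3] and [47]
    Merge: [3] + [47] -> [3, 47]
    Split: [36, 47] -> [36] and [47]
    Merge: [36] + [47] -> [36, 47]
  Merge: [3, 47] + [36, 47] -> [3, 36, 47, 47]
  Split: [25, 29, 27, 14] -> [25, 29] and [27, 14]
    Split: [25, 29] -> [25] and [29]
    Merge: [25] + [29] -> [25, 29]
    Split: [27, 14] -> [27] and [14]
    Merge: [27] + [14] -> [14, 27]
  Merge: [25, 29] + [14, 27] -> [14, 25, 27, 29]
Merge: [3, 36, 47, 47] + [14, 25, 27, 29] -> [3, 14, 25, 27, 29, 36, 47, 47]

Final sorted array: [3, 14, 25, 27, 29, 36, 47, 47]

The merge sort proceeds by recursively splitting the array and merging sorted halves.
After all merges, the sorted array is [3, 14, 25, 27, 29, 36, 47, 47].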